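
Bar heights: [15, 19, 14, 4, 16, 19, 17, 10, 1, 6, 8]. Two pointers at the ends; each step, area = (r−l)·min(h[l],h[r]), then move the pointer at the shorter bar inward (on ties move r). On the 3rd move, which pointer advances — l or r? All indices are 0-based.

l=0 r=10: min(15,8)*10=80 best=80 *, r--
l=0 r=9: min(15,6)*9=54 best=80, r--
l=0 r=8: min(15,1)*8=8 best=80, r--

r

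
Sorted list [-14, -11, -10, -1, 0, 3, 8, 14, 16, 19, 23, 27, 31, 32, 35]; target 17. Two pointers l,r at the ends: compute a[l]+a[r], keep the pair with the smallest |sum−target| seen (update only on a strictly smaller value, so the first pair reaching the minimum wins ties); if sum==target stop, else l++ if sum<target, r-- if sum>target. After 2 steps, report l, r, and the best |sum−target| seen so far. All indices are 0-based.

l=0, r=12, best |Δ|=1

[0,14] -14+35=21 d=4 * → r--
[0,13] -14+32=18 d=1 * → r--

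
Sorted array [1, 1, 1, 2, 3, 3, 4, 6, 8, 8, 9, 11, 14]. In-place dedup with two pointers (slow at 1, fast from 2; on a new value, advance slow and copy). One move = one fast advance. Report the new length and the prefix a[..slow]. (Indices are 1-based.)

slow=1 fast=2: a[fast]=1=a[slow] dup, fast++
slow=1 fast=3: a[fast]=1=a[slow] dup, fast++
slow=1 fast=4: a[fast]=2≠a[slow]=1 write a[2]=2, slow++,fast++
slow=2 fast=5: a[fast]=3≠a[slow]=2 write a[3]=3, slow++,fast++
slow=3 fast=6: a[fast]=3=a[slow] dup, fast++
slow=3 fast=7: a[fast]=4≠a[slow]=3 write a[4]=4, slow++,fast++
slow=4 fast=8: a[fast]=6≠a[slow]=4 write a[5]=6, slow++,fast++
slow=5 fast=9: a[fast]=8≠a[slow]=6 write a[6]=8, slow++,fast++
slow=6 fast=10: a[fast]=8=a[slow] dup, fast++
slow=6 fast=11: a[fast]=9≠a[slow]=8 write a[7]=9, slow++,fast++
slow=7 fast=12: a[fast]=11≠a[slow]=9 write a[8]=11, slow++,fast++
slow=8 fast=13: a[fast]=14≠a[slow]=11 write a[9]=14, slow++,fast++

length 9; prefix = [1, 2, 3, 4, 6, 8, 9, 11, 14]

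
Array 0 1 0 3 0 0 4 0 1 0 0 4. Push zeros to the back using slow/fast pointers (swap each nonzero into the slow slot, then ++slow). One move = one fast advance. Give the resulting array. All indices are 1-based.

[1, 3, 4, 1, 4, 0, 0, 0, 0, 0, 0, 0]

slow=1 fast=1: a[fast]=0, fast++
slow=1 fast=2: a[fast]=1≠0 swap→a[1]=1, slow++,fast++
slow=2 fast=3: a[fast]=0, fast++
slow=2 fast=4: a[fast]=3≠0 swap→a[2]=3, slow++,fast++
slow=3 fast=5: a[fast]=0, fast++
slow=3 fast=6: a[fast]=0, fast++
slow=3 fast=7: a[fast]=4≠0 swap→a[3]=4, slow++,fast++
slow=4 fast=8: a[fast]=0, fast++
slow=4 fast=9: a[fast]=1≠0 swap→a[4]=1, slow++,fast++
slow=5 fast=10: a[fast]=0, fast++
slow=5 fast=11: a[fast]=0, fast++
slow=5 fast=12: a[fast]=4≠0 swap→a[5]=4, slow++,fast++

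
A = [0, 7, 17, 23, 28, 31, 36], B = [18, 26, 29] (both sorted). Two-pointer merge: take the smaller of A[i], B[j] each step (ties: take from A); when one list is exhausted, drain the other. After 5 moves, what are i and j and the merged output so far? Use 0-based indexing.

i=0 j=0: A[i]=0<=B[j]=18 take 0, i++
i=1 j=0: A[i]=7<=B[j]=18 take 7, i++
i=2 j=0: A[i]=17<=B[j]=18 take 17, i++
i=3 j=0: A[i]=23>B[j]=18 take 18, j++
i=3 j=1: A[i]=23<=B[j]=26 take 23, i++

i=4, j=1, merged so far=[0, 7, 17, 18, 23]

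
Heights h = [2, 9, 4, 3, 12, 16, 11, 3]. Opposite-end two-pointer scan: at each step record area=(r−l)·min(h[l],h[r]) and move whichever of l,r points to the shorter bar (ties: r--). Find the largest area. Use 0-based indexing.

max area = 45

[0,7] min(2,3)*7=14 best=14 * → l++
[1,7] min(9,3)*6=18 best=18 * → r--
[1,6] min(9,11)*5=45 best=45 * → l++
[2,6] min(4,11)*4=16 best=45 → l++
[3,6] min(3,11)*3=9 best=45 → l++
[4,6] min(12,11)*2=22 best=45 → r--
[4,5] min(12,16)*1=12 best=45 → l++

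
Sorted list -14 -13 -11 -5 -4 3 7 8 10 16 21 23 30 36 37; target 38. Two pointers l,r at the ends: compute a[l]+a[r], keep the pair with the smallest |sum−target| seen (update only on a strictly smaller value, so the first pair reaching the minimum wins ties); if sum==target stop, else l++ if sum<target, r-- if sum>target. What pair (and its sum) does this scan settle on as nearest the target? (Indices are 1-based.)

pair (8, 30) with sum 38 (|Δ|=0)

[1,15] -14+37=23 d=15 * → l++
[2,15] -13+37=24 d=14 * → l++
[3,15] -11+37=26 d=12 * → l++
[4,15] -5+37=32 d=6 * → l++
[5,15] -4+37=33 d=5 * → l++
[6,15] 3+37=40 d=2 * → r--
[6,14] 3+36=39 d=1 * → r--
[6,13] 3+30=33 d=5 → l++
[7,13] 7+30=37 d=1 → l++
[8,13] 8+30=38 d=0 * → stop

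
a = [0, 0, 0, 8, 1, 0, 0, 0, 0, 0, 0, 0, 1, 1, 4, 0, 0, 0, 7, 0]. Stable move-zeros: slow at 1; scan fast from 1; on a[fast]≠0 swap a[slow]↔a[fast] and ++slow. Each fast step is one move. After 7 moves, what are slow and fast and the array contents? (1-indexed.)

slow=1 fast=1: a[fast]=0, fast++
slow=1 fast=2: a[fast]=0, fast++
slow=1 fast=3: a[fast]=0, fast++
slow=1 fast=4: a[fast]=8≠0 swap→a[1]=8, slow++,fast++
slow=2 fast=5: a[fast]=1≠0 swap→a[2]=1, slow++,fast++
slow=3 fast=6: a[fast]=0, fast++
slow=3 fast=7: a[fast]=0, fast++

slow=3, fast=8, a=[8, 1, 0, 0, 0, 0, 0, 0, 0, 0, 0, 0, 1, 1, 4, 0, 0, 0, 7, 0]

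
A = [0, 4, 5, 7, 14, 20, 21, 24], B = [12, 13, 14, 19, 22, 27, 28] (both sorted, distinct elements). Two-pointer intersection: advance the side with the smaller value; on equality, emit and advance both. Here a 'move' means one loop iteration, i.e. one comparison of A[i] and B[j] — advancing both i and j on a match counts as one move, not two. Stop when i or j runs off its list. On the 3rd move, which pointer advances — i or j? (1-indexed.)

[i=1,j=1] 0<12 → i++
[i=2,j=1] 4<12 → i++
[i=3,j=1] 5<12 → i++

i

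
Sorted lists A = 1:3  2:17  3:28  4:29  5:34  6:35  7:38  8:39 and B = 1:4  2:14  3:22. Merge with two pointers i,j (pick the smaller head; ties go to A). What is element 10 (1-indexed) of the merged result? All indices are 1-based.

merged[10] = 38

i=1 j=1: A[i]=3<=B[j]=4 take 3, i++
i=2 j=1: A[i]=17>B[j]=4 take 4, j++
i=2 j=2: A[i]=17>B[j]=14 take 14, j++
i=2 j=3: A[i]=17<=B[j]=22 take 17, i++
i=3 j=3: A[i]=28>B[j]=22 take 22, j++
i=3 j=4: B done, take A[i]=28, i++
i=4 j=4: B done, take A[i]=29, i++
i=5 j=4: B done, take A[i]=34, i++
i=6 j=4: B done, take A[i]=35, i++
i=7 j=4: B done, take A[i]=38, i++
i=8 j=4: B done, take A[i]=39, i++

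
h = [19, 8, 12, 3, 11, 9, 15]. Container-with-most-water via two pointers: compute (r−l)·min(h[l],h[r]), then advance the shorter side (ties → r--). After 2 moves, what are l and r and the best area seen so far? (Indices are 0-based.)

l=0, r=4, best area=90

l=0 r=6: min(19,15)*6=90 best=90 *, r--
l=0 r=5: min(19,9)*5=45 best=90, r--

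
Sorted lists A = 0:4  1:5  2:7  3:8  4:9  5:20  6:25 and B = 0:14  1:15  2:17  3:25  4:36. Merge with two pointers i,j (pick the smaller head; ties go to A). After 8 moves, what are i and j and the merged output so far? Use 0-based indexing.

i=0 j=0: A[i]=4<=B[j]=14 take 4, i++
i=1 j=0: A[i]=5<=B[j]=14 take 5, i++
i=2 j=0: A[i]=7<=B[j]=14 take 7, i++
i=3 j=0: A[i]=8<=B[j]=14 take 8, i++
i=4 j=0: A[i]=9<=B[j]=14 take 9, i++
i=5 j=0: A[i]=20>B[j]=14 take 14, j++
i=5 j=1: A[i]=20>B[j]=15 take 15, j++
i=5 j=2: A[i]=20>B[j]=17 take 17, j++

i=5, j=3, merged so far=[4, 5, 7, 8, 9, 14, 15, 17]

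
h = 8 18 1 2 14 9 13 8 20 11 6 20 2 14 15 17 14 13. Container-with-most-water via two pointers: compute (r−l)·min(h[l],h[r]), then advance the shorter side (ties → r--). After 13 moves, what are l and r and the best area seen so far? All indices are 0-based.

[0,17] min(8,13)*17=136 best=136 * → l++
[1,17] min(18,13)*16=208 best=208 * → r--
[1,16] min(18,14)*15=210 best=210 * → r--
[1,15] min(18,17)*14=238 best=238 * → r--
[1,14] min(18,15)*13=195 best=238 → r--
[1,13] min(18,14)*12=168 best=238 → r--
[1,12] min(18,2)*11=22 best=238 → r--
[1,11] min(18,20)*10=180 best=238 → l++
[2,11] min(1,20)*9=9 best=238 → l++
[3,11] min(2,20)*8=16 best=238 → l++
[4,11] min(14,20)*7=98 best=238 → l++
[5,11] min(9,20)*6=54 best=238 → l++
[6,11] min(13,20)*5=65 best=238 → l++

l=7, r=11, best area=238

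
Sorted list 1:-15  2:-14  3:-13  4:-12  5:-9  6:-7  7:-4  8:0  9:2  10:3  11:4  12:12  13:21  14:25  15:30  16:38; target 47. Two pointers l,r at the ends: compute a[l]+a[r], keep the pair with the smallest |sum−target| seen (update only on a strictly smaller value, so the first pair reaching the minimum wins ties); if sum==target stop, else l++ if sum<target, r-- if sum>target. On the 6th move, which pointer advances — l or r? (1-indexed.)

l=1 r=16: -15+38=23 d=24 *, l++
l=2 r=16: -14+38=24 d=23 *, l++
l=3 r=16: -13+38=25 d=22 *, l++
l=4 r=16: -12+38=26 d=21 *, l++
l=5 r=16: -9+38=29 d=18 *, l++
l=6 r=16: -7+38=31 d=16 *, l++

l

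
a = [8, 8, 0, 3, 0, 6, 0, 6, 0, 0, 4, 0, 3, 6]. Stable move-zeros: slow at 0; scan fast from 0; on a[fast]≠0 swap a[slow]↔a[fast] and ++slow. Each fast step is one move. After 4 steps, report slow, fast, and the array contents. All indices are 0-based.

slow=3, fast=4, a=[8, 8, 3, 0, 0, 6, 0, 6, 0, 0, 4, 0, 3, 6]

(s=0,f=0) a[fast]=8≠0 swap→a[0]=8 → slow++,fast++
(s=1,f=1) a[fast]=8≠0 swap→a[1]=8 → slow++,fast++
(s=2,f=2) a[fast]=0 → fast++
(s=2,f=3) a[fast]=3≠0 swap→a[2]=3 → slow++,fast++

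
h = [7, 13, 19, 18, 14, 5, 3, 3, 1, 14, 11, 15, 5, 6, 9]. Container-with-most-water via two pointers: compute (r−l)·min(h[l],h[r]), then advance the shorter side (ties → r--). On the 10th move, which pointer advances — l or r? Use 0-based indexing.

[0,14] min(7,9)*14=98 best=98 * → l++
[1,14] min(13,9)*13=117 best=117 * → r--
[1,13] min(13,6)*12=72 best=117 → r--
[1,12] min(13,5)*11=55 best=117 → r--
[1,11] min(13,15)*10=130 best=130 * → l++
[2,11] min(19,15)*9=135 best=135 * → r--
[2,10] min(19,11)*8=88 best=135 → r--
[2,9] min(19,14)*7=98 best=135 → r--
[2,8] min(19,1)*6=6 best=135 → r--
[2,7] min(19,3)*5=15 best=135 → r--

r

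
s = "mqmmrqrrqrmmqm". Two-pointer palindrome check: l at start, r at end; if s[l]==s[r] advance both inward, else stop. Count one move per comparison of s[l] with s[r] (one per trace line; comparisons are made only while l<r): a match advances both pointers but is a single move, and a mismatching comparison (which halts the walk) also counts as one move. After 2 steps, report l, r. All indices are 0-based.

l=2, r=11

l=0 r=13: 'm'=='m', l++,r--
l=1 r=12: 'q'=='q', l++,r--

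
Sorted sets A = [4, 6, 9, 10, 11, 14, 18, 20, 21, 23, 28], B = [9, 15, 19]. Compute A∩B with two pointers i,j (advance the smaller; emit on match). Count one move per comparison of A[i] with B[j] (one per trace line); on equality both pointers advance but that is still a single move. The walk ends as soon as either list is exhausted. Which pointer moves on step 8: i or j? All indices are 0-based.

i=0 j=0: 4<9, i++
i=1 j=0: 6<9, i++
i=2 j=0: 9==9 emit, i++,j++
i=3 j=1: 10<15, i++
i=4 j=1: 11<15, i++
i=5 j=1: 14<15, i++
i=6 j=1: 18>15, j++
i=6 j=2: 18<19, i++

i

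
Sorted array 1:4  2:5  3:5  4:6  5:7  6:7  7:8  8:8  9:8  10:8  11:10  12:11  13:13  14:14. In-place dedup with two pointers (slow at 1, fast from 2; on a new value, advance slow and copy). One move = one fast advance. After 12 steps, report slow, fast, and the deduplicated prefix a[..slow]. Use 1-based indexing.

slow=1 fast=2: a[fast]=5≠a[slow]=4 write a[2]=5, slow++,fast++
slow=2 fast=3: a[fast]=5=a[slow] dup, fast++
slow=2 fast=4: a[fast]=6≠a[slow]=5 write a[3]=6, slow++,fast++
slow=3 fast=5: a[fast]=7≠a[slow]=6 write a[4]=7, slow++,fast++
slow=4 fast=6: a[fast]=7=a[slow] dup, fast++
slow=4 fast=7: a[fast]=8≠a[slow]=7 write a[5]=8, slow++,fast++
slow=5 fast=8: a[fast]=8=a[slow] dup, fast++
slow=5 fast=9: a[fast]=8=a[slow] dup, fast++
slow=5 fast=10: a[fast]=8=a[slow] dup, fast++
slow=5 fast=11: a[fast]=10≠a[slow]=8 write a[6]=10, slow++,fast++
slow=6 fast=12: a[fast]=11≠a[slow]=10 write a[7]=11, slow++,fast++
slow=7 fast=13: a[fast]=13≠a[slow]=11 write a[8]=13, slow++,fast++

slow=8, fast=14, prefix=[4, 5, 6, 7, 8, 10, 11, 13]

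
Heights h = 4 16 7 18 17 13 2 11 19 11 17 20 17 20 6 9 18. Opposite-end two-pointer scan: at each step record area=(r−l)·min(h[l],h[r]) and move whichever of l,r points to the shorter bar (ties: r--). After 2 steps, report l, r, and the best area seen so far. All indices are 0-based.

l=2, r=16, best area=240

[0,16] min(4,18)*16=64 best=64 * → l++
[1,16] min(16,18)*15=240 best=240 * → l++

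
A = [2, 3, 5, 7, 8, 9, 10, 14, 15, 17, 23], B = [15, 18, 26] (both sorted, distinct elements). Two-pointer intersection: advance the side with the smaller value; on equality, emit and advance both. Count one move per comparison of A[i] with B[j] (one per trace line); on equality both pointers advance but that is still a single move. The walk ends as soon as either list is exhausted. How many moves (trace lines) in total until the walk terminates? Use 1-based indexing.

12 moves

[i=1,j=1] 2<15 → i++
[i=2,j=1] 3<15 → i++
[i=3,j=1] 5<15 → i++
[i=4,j=1] 7<15 → i++
[i=5,j=1] 8<15 → i++
[i=6,j=1] 9<15 → i++
[i=7,j=1] 10<15 → i++
[i=8,j=1] 14<15 → i++
[i=9,j=1] 15==15 emit → i++,j++
[i=10,j=2] 17<18 → i++
[i=11,j=2] 23>18 → j++
[i=11,j=3] 23<26 → i++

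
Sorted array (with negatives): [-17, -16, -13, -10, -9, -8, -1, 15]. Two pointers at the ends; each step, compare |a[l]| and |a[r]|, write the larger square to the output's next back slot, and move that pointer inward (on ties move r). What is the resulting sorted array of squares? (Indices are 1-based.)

l=1 r=8: |-17|>|15| out[8]=289, l++
l=2 r=8: |-16|>|15| out[7]=256, l++
l=3 r=8: |-13|<=|15| out[6]=225, r--
l=3 r=7: |-13|>|-1| out[5]=169, l++
l=4 r=7: |-10|>|-1| out[4]=100, l++
l=5 r=7: |-9|>|-1| out[3]=81, l++
l=6 r=7: |-8|>|-1| out[2]=64, l++
l=7 r=7: |-1|<=|-1| out[1]=1, r--

[1, 64, 81, 100, 169, 225, 256, 289]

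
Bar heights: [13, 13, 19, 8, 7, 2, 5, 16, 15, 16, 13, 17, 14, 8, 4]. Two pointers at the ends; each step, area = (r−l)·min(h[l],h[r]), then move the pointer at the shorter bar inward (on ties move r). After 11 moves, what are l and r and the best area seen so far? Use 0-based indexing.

l=2, r=5, best area=156

[0,14] min(13,4)*14=56 best=56 * → r--
[0,13] min(13,8)*13=104 best=104 * → r--
[0,12] min(13,14)*12=156 best=156 * → l++
[1,12] min(13,14)*11=143 best=156 → l++
[2,12] min(19,14)*10=140 best=156 → r--
[2,11] min(19,17)*9=153 best=156 → r--
[2,10] min(19,13)*8=104 best=156 → r--
[2,9] min(19,16)*7=112 best=156 → r--
[2,8] min(19,15)*6=90 best=156 → r--
[2,7] min(19,16)*5=80 best=156 → r--
[2,6] min(19,5)*4=20 best=156 → r--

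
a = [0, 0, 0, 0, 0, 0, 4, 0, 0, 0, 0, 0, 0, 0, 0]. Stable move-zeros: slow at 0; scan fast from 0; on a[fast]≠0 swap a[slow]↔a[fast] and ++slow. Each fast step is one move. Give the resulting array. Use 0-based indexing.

[4, 0, 0, 0, 0, 0, 0, 0, 0, 0, 0, 0, 0, 0, 0]

(s=0,f=0) a[fast]=0 → fast++
(s=0,f=1) a[fast]=0 → fast++
(s=0,f=2) a[fast]=0 → fast++
(s=0,f=3) a[fast]=0 → fast++
(s=0,f=4) a[fast]=0 → fast++
(s=0,f=5) a[fast]=0 → fast++
(s=0,f=6) a[fast]=4≠0 swap→a[0]=4 → slow++,fast++
(s=1,f=7) a[fast]=0 → fast++
(s=1,f=8) a[fast]=0 → fast++
(s=1,f=9) a[fast]=0 → fast++
(s=1,f=10) a[fast]=0 → fast++
(s=1,f=11) a[fast]=0 → fast++
(s=1,f=12) a[fast]=0 → fast++
(s=1,f=13) a[fast]=0 → fast++
(s=1,f=14) a[fast]=0 → fast++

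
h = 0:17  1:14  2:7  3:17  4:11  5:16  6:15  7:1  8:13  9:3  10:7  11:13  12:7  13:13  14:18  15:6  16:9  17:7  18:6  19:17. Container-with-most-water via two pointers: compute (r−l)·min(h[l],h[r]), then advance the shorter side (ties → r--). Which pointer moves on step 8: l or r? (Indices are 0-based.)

[0,19] min(17,17)*19=323 best=323 * → r--
[0,18] min(17,6)*18=108 best=323 → r--
[0,17] min(17,7)*17=119 best=323 → r--
[0,16] min(17,9)*16=144 best=323 → r--
[0,15] min(17,6)*15=90 best=323 → r--
[0,14] min(17,18)*14=238 best=323 → l++
[1,14] min(14,18)*13=182 best=323 → l++
[2,14] min(7,18)*12=84 best=323 → l++

l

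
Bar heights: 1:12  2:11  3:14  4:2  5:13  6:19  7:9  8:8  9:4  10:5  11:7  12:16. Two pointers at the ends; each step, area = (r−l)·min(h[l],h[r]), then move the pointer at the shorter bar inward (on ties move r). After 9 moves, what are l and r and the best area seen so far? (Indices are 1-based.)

[1,12] min(12,16)*11=132 best=132 * → l++
[2,12] min(11,16)*10=110 best=132 → l++
[3,12] min(14,16)*9=126 best=132 → l++
[4,12] min(2,16)*8=16 best=132 → l++
[5,12] min(13,16)*7=91 best=132 → l++
[6,12] min(19,16)*6=96 best=132 → r--
[6,11] min(19,7)*5=35 best=132 → r--
[6,10] min(19,5)*4=20 best=132 → r--
[6,9] min(19,4)*3=12 best=132 → r--

l=6, r=8, best area=132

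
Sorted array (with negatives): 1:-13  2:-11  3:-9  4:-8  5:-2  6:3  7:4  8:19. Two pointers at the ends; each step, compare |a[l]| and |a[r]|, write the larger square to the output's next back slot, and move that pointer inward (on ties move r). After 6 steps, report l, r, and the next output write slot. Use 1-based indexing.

[1,8] |-13|<=|19| out[8]=361 → r--
[1,7] |-13|>|4| out[7]=169 → l++
[2,7] |-11|>|4| out[6]=121 → l++
[3,7] |-9|>|4| out[5]=81 → l++
[4,7] |-8|>|4| out[4]=64 → l++
[5,7] |-2|<=|4| out[3]=16 → r--

l=5, r=6, next write slot=2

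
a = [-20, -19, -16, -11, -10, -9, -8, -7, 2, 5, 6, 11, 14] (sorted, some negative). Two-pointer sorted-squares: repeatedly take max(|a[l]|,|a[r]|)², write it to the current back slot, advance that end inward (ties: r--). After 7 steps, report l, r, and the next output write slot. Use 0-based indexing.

[0,12] |-20|>|14| out[12]=400 → l++
[1,12] |-19|>|14| out[11]=361 → l++
[2,12] |-16|>|14| out[10]=256 → l++
[3,12] |-11|<=|14| out[9]=196 → r--
[3,11] |-11|<=|11| out[8]=121 → r--
[3,10] |-11|>|6| out[7]=121 → l++
[4,10] |-10|>|6| out[6]=100 → l++

l=5, r=10, next write slot=5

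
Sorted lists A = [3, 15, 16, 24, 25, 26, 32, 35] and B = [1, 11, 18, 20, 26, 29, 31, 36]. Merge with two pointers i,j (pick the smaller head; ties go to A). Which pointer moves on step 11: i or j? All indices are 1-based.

i=1 j=1: A[i]=3>B[j]=1 take 1, j++
i=1 j=2: A[i]=3<=B[j]=11 take 3, i++
i=2 j=2: A[i]=15>B[j]=11 take 11, j++
i=2 j=3: A[i]=15<=B[j]=18 take 15, i++
i=3 j=3: A[i]=16<=B[j]=18 take 16, i++
i=4 j=3: A[i]=24>B[j]=18 take 18, j++
i=4 j=4: A[i]=24>B[j]=20 take 20, j++
i=4 j=5: A[i]=24<=B[j]=26 take 24, i++
i=5 j=5: A[i]=25<=B[j]=26 take 25, i++
i=6 j=5: A[i]=26<=B[j]=26 take 26, i++
i=7 j=5: A[i]=32>B[j]=26 take 26, j++

j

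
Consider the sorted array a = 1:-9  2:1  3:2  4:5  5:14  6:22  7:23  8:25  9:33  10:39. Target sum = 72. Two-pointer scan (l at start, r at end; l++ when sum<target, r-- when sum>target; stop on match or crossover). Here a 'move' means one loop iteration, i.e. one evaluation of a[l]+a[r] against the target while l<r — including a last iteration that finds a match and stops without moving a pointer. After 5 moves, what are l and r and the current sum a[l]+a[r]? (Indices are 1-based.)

l=6, r=10, sum=61

l=1 r=10: -9+39=30 <72, l++
l=2 r=10: 1+39=40 <72, l++
l=3 r=10: 2+39=41 <72, l++
l=4 r=10: 5+39=44 <72, l++
l=5 r=10: 14+39=53 <72, l++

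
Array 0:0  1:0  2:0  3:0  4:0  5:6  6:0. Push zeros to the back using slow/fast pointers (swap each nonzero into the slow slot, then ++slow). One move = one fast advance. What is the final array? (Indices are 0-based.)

(s=0,f=0) a[fast]=0 → fast++
(s=0,f=1) a[fast]=0 → fast++
(s=0,f=2) a[fast]=0 → fast++
(s=0,f=3) a[fast]=0 → fast++
(s=0,f=4) a[fast]=0 → fast++
(s=0,f=5) a[fast]=6≠0 swap→a[0]=6 → slow++,fast++
(s=1,f=6) a[fast]=0 → fast++

[6, 0, 0, 0, 0, 0, 0]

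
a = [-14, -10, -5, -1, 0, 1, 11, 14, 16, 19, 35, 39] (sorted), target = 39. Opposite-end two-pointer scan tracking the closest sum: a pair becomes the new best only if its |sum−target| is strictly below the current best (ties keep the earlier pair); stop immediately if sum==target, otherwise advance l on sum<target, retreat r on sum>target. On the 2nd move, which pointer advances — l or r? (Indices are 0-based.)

l

[0,11] -14+39=25 d=14 * → l++
[1,11] -10+39=29 d=10 * → l++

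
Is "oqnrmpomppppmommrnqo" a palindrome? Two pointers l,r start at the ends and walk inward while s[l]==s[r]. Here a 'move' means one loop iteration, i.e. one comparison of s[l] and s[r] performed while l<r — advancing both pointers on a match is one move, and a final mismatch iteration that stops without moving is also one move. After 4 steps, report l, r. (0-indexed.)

l=4, r=15

[0,19] 'o'=='o' → l++,r--
[1,18] 'q'=='q' → l++,r--
[2,17] 'n'=='n' → l++,r--
[3,16] 'r'=='r' → l++,r--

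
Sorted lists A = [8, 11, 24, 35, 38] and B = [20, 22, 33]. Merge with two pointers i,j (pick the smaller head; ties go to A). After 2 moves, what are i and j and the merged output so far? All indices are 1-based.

i=3, j=1, merged so far=[8, 11]

[i=1,j=1] A[i]=8<=B[j]=20 take 8 → i++
[i=2,j=1] A[i]=11<=B[j]=20 take 11 → i++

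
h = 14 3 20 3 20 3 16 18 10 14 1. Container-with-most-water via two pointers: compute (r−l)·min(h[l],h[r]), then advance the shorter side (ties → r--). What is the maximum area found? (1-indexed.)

max area = 126

l=1 r=11: min(14,1)*10=10 best=10 *, r--
l=1 r=10: min(14,14)*9=126 best=126 *, r--
l=1 r=9: min(14,10)*8=80 best=126, r--
l=1 r=8: min(14,18)*7=98 best=126, l++
l=2 r=8: min(3,18)*6=18 best=126, l++
l=3 r=8: min(20,18)*5=90 best=126, r--
l=3 r=7: min(20,16)*4=64 best=126, r--
l=3 r=6: min(20,3)*3=9 best=126, r--
l=3 r=5: min(20,20)*2=40 best=126, r--
l=3 r=4: min(20,3)*1=3 best=126, r--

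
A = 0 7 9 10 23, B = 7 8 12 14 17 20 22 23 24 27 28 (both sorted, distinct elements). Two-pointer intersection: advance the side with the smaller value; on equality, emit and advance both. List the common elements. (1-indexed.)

[i=1,j=1] 0<7 → i++
[i=2,j=1] 7==7 emit → i++,j++
[i=3,j=2] 9>8 → j++
[i=3,j=3] 9<12 → i++
[i=4,j=3] 10<12 → i++
[i=5,j=3] 23>12 → j++
[i=5,j=4] 23>14 → j++
[i=5,j=5] 23>17 → j++
[i=5,j=6] 23>20 → j++
[i=5,j=7] 23>22 → j++
[i=5,j=8] 23==23 emit → i++,j++

intersection = [7, 23]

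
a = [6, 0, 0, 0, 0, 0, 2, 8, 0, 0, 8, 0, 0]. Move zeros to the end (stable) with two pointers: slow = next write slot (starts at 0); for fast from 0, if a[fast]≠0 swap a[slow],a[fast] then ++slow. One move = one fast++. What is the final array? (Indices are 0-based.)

[6, 2, 8, 8, 0, 0, 0, 0, 0, 0, 0, 0, 0]

slow=0 fast=0: a[fast]=6≠0 swap→a[0]=6, slow++,fast++
slow=1 fast=1: a[fast]=0, fast++
slow=1 fast=2: a[fast]=0, fast++
slow=1 fast=3: a[fast]=0, fast++
slow=1 fast=4: a[fast]=0, fast++
slow=1 fast=5: a[fast]=0, fast++
slow=1 fast=6: a[fast]=2≠0 swap→a[1]=2, slow++,fast++
slow=2 fast=7: a[fast]=8≠0 swap→a[2]=8, slow++,fast++
slow=3 fast=8: a[fast]=0, fast++
slow=3 fast=9: a[fast]=0, fast++
slow=3 fast=10: a[fast]=8≠0 swap→a[3]=8, slow++,fast++
slow=4 fast=11: a[fast]=0, fast++
slow=4 fast=12: a[fast]=0, fast++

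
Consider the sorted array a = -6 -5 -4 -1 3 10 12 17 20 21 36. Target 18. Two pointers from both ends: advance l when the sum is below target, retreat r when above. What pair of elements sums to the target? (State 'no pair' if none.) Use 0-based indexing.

no pair

[0,10] -6+36=30 >18 → r--
[0,9] -6+21=15 <18 → l++
[1,9] -5+21=16 <18 → l++
[2,9] -4+21=17 <18 → l++
[3,9] -1+21=20 >18 → r--
[3,8] -1+20=19 >18 → r--
[3,7] -1+17=16 <18 → l++
[4,7] 3+17=20 >18 → r--
[4,6] 3+12=15 <18 → l++
[5,6] 10+12=22 >18 → r--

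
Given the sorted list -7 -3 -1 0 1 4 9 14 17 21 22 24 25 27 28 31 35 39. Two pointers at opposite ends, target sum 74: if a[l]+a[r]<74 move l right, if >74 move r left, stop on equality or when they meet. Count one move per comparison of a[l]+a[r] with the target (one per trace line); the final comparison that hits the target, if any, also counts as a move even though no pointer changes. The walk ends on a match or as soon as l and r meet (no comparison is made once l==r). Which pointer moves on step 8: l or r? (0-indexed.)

l

l=0 r=17: -7+39=32 <74, l++
l=1 r=17: -3+39=36 <74, l++
l=2 r=17: -1+39=38 <74, l++
l=3 r=17: 0+39=39 <74, l++
l=4 r=17: 1+39=40 <74, l++
l=5 r=17: 4+39=43 <74, l++
l=6 r=17: 9+39=48 <74, l++
l=7 r=17: 14+39=53 <74, l++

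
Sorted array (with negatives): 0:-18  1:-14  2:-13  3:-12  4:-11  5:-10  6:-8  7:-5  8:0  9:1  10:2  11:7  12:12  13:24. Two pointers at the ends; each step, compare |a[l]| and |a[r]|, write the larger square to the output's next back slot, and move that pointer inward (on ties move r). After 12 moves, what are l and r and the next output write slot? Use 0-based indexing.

l=8, r=9, next write slot=1

l=0 r=13: |-18|<=|24| out[13]=576, r--
l=0 r=12: |-18|>|12| out[12]=324, l++
l=1 r=12: |-14|>|12| out[11]=196, l++
l=2 r=12: |-13|>|12| out[10]=169, l++
l=3 r=12: |-12|<=|12| out[9]=144, r--
l=3 r=11: |-12|>|7| out[8]=144, l++
l=4 r=11: |-11|>|7| out[7]=121, l++
l=5 r=11: |-10|>|7| out[6]=100, l++
l=6 r=11: |-8|>|7| out[5]=64, l++
l=7 r=11: |-5|<=|7| out[4]=49, r--
l=7 r=10: |-5|>|2| out[3]=25, l++
l=8 r=10: |0|<=|2| out[2]=4, r--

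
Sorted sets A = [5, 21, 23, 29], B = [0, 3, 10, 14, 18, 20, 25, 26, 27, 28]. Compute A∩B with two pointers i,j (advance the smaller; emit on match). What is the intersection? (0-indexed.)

[i=0,j=0] 5>0 → j++
[i=0,j=1] 5>3 → j++
[i=0,j=2] 5<10 → i++
[i=1,j=2] 21>10 → j++
[i=1,j=3] 21>14 → j++
[i=1,j=4] 21>18 → j++
[i=1,j=5] 21>20 → j++
[i=1,j=6] 21<25 → i++
[i=2,j=6] 23<25 → i++
[i=3,j=6] 29>25 → j++
[i=3,j=7] 29>26 → j++
[i=3,j=8] 29>27 → j++
[i=3,j=9] 29>28 → j++

intersection = []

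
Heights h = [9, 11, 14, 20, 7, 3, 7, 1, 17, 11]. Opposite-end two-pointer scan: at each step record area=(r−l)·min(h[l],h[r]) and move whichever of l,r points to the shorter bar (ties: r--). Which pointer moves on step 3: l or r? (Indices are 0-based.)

l=0 r=9: min(9,11)*9=81 best=81 *, l++
l=1 r=9: min(11,11)*8=88 best=88 *, r--
l=1 r=8: min(11,17)*7=77 best=88, l++

l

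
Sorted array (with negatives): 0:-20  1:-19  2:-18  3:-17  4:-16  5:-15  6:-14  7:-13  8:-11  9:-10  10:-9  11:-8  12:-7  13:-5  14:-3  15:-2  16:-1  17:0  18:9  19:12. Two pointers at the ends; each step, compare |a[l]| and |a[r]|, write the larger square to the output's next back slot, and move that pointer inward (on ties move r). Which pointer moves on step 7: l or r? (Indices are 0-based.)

l=0 r=19: |-20|>|12| out[19]=400, l++
l=1 r=19: |-19|>|12| out[18]=361, l++
l=2 r=19: |-18|>|12| out[17]=324, l++
l=3 r=19: |-17|>|12| out[16]=289, l++
l=4 r=19: |-16|>|12| out[15]=256, l++
l=5 r=19: |-15|>|12| out[14]=225, l++
l=6 r=19: |-14|>|12| out[13]=196, l++

l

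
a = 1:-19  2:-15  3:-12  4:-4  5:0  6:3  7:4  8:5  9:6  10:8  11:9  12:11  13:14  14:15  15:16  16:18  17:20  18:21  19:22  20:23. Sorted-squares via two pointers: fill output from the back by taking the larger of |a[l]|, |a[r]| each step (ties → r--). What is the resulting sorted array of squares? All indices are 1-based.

l=1 r=20: |-19|<=|23| out[20]=529, r--
l=1 r=19: |-19|<=|22| out[19]=484, r--
l=1 r=18: |-19|<=|21| out[18]=441, r--
l=1 r=17: |-19|<=|20| out[17]=400, r--
l=1 r=16: |-19|>|18| out[16]=361, l++
l=2 r=16: |-15|<=|18| out[15]=324, r--
l=2 r=15: |-15|<=|16| out[14]=256, r--
l=2 r=14: |-15|<=|15| out[13]=225, r--
l=2 r=13: |-15|>|14| out[12]=225, l++
l=3 r=13: |-12|<=|14| out[11]=196, r--
l=3 r=12: |-12|>|11| out[10]=144, l++
l=4 r=12: |-4|<=|11| out[9]=121, r--
l=4 r=11: |-4|<=|9| out[8]=81, r--
l=4 r=10: |-4|<=|8| out[7]=64, r--
l=4 r=9: |-4|<=|6| out[6]=36, r--
l=4 r=8: |-4|<=|5| out[5]=25, r--
l=4 r=7: |-4|<=|4| out[4]=16, r--
l=4 r=6: |-4|>|3| out[3]=16, l++
l=5 r=6: |0|<=|3| out[2]=9, r--
l=5 r=5: |0|<=|0| out[1]=0, r--

[0, 9, 16, 16, 25, 36, 64, 81, 121, 144, 196, 225, 225, 256, 324, 361, 400, 441, 484, 529]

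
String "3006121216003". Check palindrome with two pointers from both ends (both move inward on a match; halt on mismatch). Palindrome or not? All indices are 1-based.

palindrome

[1,13] '3'=='3' → l++,r--
[2,12] '0'=='0' → l++,r--
[3,11] '0'=='0' → l++,r--
[4,10] '6'=='6' → l++,r--
[5,9] '1'=='1' → l++,r--
[6,8] '2'=='2' → l++,r--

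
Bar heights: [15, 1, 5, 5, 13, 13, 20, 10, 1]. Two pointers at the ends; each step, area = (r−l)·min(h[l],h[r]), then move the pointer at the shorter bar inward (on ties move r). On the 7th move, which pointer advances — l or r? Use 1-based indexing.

[1,9] min(15,1)*8=8 best=8 * → r--
[1,8] min(15,10)*7=70 best=70 * → r--
[1,7] min(15,20)*6=90 best=90 * → l++
[2,7] min(1,20)*5=5 best=90 → l++
[3,7] min(5,20)*4=20 best=90 → l++
[4,7] min(5,20)*3=15 best=90 → l++
[5,7] min(13,20)*2=26 best=90 → l++

l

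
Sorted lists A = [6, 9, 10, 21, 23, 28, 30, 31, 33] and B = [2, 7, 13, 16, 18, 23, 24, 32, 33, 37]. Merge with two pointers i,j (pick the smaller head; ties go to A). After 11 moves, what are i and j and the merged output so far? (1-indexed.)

[i=1,j=1] A[i]=6>B[j]=2 take 2 → j++
[i=1,j=2] A[i]=6<=B[j]=7 take 6 → i++
[i=2,j=2] A[i]=9>B[j]=7 take 7 → j++
[i=2,j=3] A[i]=9<=B[j]=13 take 9 → i++
[i=3,j=3] A[i]=10<=B[j]=13 take 10 → i++
[i=4,j=3] A[i]=21>B[j]=13 take 13 → j++
[i=4,j=4] A[i]=21>B[j]=16 take 16 → j++
[i=4,j=5] A[i]=21>B[j]=18 take 18 → j++
[i=4,j=6] A[i]=21<=B[j]=23 take 21 → i++
[i=5,j=6] A[i]=23<=B[j]=23 take 23 → i++
[i=6,j=6] A[i]=28>B[j]=23 take 23 → j++

i=6, j=7, merged so far=[2, 6, 7, 9, 10, 13, 16, 18, 21, 23, 23]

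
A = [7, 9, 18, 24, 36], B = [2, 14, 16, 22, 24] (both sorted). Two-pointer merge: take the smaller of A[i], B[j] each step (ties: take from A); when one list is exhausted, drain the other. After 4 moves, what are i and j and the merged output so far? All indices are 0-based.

i=2, j=2, merged so far=[2, 7, 9, 14]

[i=0,j=0] A[i]=7>B[j]=2 take 2 → j++
[i=0,j=1] A[i]=7<=B[j]=14 take 7 → i++
[i=1,j=1] A[i]=9<=B[j]=14 take 9 → i++
[i=2,j=1] A[i]=18>B[j]=14 take 14 → j++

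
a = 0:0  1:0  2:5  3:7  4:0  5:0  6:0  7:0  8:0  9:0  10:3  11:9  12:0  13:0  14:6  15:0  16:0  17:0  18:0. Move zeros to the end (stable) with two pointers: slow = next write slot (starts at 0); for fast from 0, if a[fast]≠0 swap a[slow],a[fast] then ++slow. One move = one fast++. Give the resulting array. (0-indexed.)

slow=0 fast=0: a[fast]=0, fast++
slow=0 fast=1: a[fast]=0, fast++
slow=0 fast=2: a[fast]=5≠0 swap→a[0]=5, slow++,fast++
slow=1 fast=3: a[fast]=7≠0 swap→a[1]=7, slow++,fast++
slow=2 fast=4: a[fast]=0, fast++
slow=2 fast=5: a[fast]=0, fast++
slow=2 fast=6: a[fast]=0, fast++
slow=2 fast=7: a[fast]=0, fast++
slow=2 fast=8: a[fast]=0, fast++
slow=2 fast=9: a[fast]=0, fast++
slow=2 fast=10: a[fast]=3≠0 swap→a[2]=3, slow++,fast++
slow=3 fast=11: a[fast]=9≠0 swap→a[3]=9, slow++,fast++
slow=4 fast=12: a[fast]=0, fast++
slow=4 fast=13: a[fast]=0, fast++
slow=4 fast=14: a[fast]=6≠0 swap→a[4]=6, slow++,fast++
slow=5 fast=15: a[fast]=0, fast++
slow=5 fast=16: a[fast]=0, fast++
slow=5 fast=17: a[fast]=0, fast++
slow=5 fast=18: a[fast]=0, fast++

[5, 7, 3, 9, 6, 0, 0, 0, 0, 0, 0, 0, 0, 0, 0, 0, 0, 0, 0]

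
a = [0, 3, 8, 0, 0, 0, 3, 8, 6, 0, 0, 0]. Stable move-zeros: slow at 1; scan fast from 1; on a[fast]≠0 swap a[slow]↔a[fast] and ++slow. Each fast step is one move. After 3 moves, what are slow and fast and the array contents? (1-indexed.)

slow=1 fast=1: a[fast]=0, fast++
slow=1 fast=2: a[fast]=3≠0 swap→a[1]=3, slow++,fast++
slow=2 fast=3: a[fast]=8≠0 swap→a[2]=8, slow++,fast++

slow=3, fast=4, a=[3, 8, 0, 0, 0, 0, 3, 8, 6, 0, 0, 0]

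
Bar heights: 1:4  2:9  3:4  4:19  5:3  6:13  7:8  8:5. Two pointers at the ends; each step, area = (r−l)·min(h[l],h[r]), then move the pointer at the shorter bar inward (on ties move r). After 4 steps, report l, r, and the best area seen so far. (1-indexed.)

l=3, r=6, best area=40

[1,8] min(4,5)*7=28 best=28 * → l++
[2,8] min(9,5)*6=30 best=30 * → r--
[2,7] min(9,8)*5=40 best=40 * → r--
[2,6] min(9,13)*4=36 best=40 → l++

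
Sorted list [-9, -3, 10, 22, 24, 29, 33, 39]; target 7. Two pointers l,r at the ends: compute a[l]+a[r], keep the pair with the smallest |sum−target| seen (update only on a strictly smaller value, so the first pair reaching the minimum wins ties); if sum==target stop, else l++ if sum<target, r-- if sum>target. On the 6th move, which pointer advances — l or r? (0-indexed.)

[0,7] -9+39=30 d=23 * → r--
[0,6] -9+33=24 d=17 * → r--
[0,5] -9+29=20 d=13 * → r--
[0,4] -9+24=15 d=8 * → r--
[0,3] -9+22=13 d=6 * → r--
[0,2] -9+10=1 d=6 → l++

l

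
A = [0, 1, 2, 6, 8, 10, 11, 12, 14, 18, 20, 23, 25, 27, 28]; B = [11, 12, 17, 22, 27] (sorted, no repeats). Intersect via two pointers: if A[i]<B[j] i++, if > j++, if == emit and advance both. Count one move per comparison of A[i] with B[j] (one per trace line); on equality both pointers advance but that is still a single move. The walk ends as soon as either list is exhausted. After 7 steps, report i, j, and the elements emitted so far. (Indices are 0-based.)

i=7, j=1, emitted=[11]

i=0 j=0: 0<11, i++
i=1 j=0: 1<11, i++
i=2 j=0: 2<11, i++
i=3 j=0: 6<11, i++
i=4 j=0: 8<11, i++
i=5 j=0: 10<11, i++
i=6 j=0: 11==11 emit, i++,j++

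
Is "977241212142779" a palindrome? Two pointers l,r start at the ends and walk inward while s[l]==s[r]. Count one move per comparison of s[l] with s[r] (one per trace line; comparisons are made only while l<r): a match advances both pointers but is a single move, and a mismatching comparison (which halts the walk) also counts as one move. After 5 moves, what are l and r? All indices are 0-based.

l=5, r=9

[0,14] '9'=='9' → l++,r--
[1,13] '7'=='7' → l++,r--
[2,12] '7'=='7' → l++,r--
[3,11] '2'=='2' → l++,r--
[4,10] '4'=='4' → l++,r--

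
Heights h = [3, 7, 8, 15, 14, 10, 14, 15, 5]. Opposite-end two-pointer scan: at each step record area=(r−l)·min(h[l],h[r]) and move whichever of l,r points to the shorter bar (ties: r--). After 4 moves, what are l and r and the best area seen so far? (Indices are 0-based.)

[0,8] min(3,5)*8=24 best=24 * → l++
[1,8] min(7,5)*7=35 best=35 * → r--
[1,7] min(7,15)*6=42 best=42 * → l++
[2,7] min(8,15)*5=40 best=42 → l++

l=3, r=7, best area=42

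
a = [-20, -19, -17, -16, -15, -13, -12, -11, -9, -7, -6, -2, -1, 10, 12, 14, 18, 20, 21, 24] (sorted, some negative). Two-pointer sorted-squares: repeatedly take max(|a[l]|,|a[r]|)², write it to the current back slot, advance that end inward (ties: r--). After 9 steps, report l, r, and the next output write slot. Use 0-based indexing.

l=5, r=15, next write slot=10

l=0 r=19: |-20|<=|24| out[19]=576, r--
l=0 r=18: |-20|<=|21| out[18]=441, r--
l=0 r=17: |-20|<=|20| out[17]=400, r--
l=0 r=16: |-20|>|18| out[16]=400, l++
l=1 r=16: |-19|>|18| out[15]=361, l++
l=2 r=16: |-17|<=|18| out[14]=324, r--
l=2 r=15: |-17|>|14| out[13]=289, l++
l=3 r=15: |-16|>|14| out[12]=256, l++
l=4 r=15: |-15|>|14| out[11]=225, l++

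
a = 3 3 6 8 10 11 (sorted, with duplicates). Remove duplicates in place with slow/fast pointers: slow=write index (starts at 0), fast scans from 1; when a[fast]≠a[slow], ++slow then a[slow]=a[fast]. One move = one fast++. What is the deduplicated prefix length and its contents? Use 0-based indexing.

length 5; prefix = [3, 6, 8, 10, 11]

slow=0 fast=1: a[fast]=3=a[slow] dup, fast++
slow=0 fast=2: a[fast]=6≠a[slow]=3 write a[1]=6, slow++,fast++
slow=1 fast=3: a[fast]=8≠a[slow]=6 write a[2]=8, slow++,fast++
slow=2 fast=4: a[fast]=10≠a[slow]=8 write a[3]=10, slow++,fast++
slow=3 fast=5: a[fast]=11≠a[slow]=10 write a[4]=11, slow++,fast++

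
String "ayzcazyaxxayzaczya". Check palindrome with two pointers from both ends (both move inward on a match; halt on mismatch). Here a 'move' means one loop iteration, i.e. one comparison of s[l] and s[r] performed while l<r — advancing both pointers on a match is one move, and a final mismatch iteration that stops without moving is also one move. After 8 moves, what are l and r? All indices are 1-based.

l=1 r=18: 'a'=='a', l++,r--
l=2 r=17: 'y'=='y', l++,r--
l=3 r=16: 'z'=='z', l++,r--
l=4 r=15: 'c'=='c', l++,r--
l=5 r=14: 'a'=='a', l++,r--
l=6 r=13: 'z'=='z', l++,r--
l=7 r=12: 'y'=='y', l++,r--
l=8 r=11: 'a'=='a', l++,r--

l=9, r=10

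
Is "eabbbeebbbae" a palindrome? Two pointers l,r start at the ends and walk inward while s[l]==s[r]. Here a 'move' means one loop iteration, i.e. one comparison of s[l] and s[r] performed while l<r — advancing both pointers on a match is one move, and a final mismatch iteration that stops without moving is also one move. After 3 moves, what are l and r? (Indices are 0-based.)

l=0 r=11: 'e'=='e', l++,r--
l=1 r=10: 'a'=='a', l++,r--
l=2 r=9: 'b'=='b', l++,r--

l=3, r=8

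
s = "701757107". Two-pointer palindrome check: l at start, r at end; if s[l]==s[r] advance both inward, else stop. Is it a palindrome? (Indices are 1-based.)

l=1 r=9: '7'=='7', l++,r--
l=2 r=8: '0'=='0', l++,r--
l=3 r=7: '1'=='1', l++,r--
l=4 r=6: '7'=='7', l++,r--

palindrome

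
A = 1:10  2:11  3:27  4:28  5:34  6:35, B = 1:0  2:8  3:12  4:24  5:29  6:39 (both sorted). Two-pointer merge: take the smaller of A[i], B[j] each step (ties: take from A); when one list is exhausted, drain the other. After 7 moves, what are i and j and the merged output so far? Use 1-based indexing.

i=4, j=5, merged so far=[0, 8, 10, 11, 12, 24, 27]

i=1 j=1: A[i]=10>B[j]=0 take 0, j++
i=1 j=2: A[i]=10>B[j]=8 take 8, j++
i=1 j=3: A[i]=10<=B[j]=12 take 10, i++
i=2 j=3: A[i]=11<=B[j]=12 take 11, i++
i=3 j=3: A[i]=27>B[j]=12 take 12, j++
i=3 j=4: A[i]=27>B[j]=24 take 24, j++
i=3 j=5: A[i]=27<=B[j]=29 take 27, i++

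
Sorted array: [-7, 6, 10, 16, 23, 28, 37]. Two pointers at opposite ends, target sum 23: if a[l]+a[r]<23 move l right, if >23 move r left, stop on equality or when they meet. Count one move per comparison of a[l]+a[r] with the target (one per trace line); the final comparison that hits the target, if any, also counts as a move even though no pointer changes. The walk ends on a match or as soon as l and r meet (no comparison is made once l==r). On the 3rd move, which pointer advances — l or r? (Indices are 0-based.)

[0,6] -7+37=30 >23 → r--
[0,5] -7+28=21 <23 → l++
[1,5] 6+28=34 >23 → r--

r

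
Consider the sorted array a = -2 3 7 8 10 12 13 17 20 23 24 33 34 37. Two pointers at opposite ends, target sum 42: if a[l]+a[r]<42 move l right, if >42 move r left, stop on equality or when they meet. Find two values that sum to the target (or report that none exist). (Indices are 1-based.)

[1,14] -2+37=35 <42 → l++
[2,14] 3+37=40 <42 → l++
[3,14] 7+37=44 >42 → r--
[3,13] 7+34=41 <42 → l++
[4,13] 8+34=42 → found

(8, 34)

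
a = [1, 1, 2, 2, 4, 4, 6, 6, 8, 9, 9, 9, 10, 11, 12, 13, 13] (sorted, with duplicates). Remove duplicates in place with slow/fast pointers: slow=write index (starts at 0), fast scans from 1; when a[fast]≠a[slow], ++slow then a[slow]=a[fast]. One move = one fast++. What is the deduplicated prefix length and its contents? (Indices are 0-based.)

length 10; prefix = [1, 2, 4, 6, 8, 9, 10, 11, 12, 13]

(s=0,f=1) a[fast]=1=a[slow] dup → fast++
(s=0,f=2) a[fast]=2≠a[slow]=1 write a[1]=2 → slow++,fast++
(s=1,f=3) a[fast]=2=a[slow] dup → fast++
(s=1,f=4) a[fast]=4≠a[slow]=2 write a[2]=4 → slow++,fast++
(s=2,f=5) a[fast]=4=a[slow] dup → fast++
(s=2,f=6) a[fast]=6≠a[slow]=4 write a[3]=6 → slow++,fast++
(s=3,f=7) a[fast]=6=a[slow] dup → fast++
(s=3,f=8) a[fast]=8≠a[slow]=6 write a[4]=8 → slow++,fast++
(s=4,f=9) a[fast]=9≠a[slow]=8 write a[5]=9 → slow++,fast++
(s=5,f=10) a[fast]=9=a[slow] dup → fast++
(s=5,f=11) a[fast]=9=a[slow] dup → fast++
(s=5,f=12) a[fast]=10≠a[slow]=9 write a[6]=10 → slow++,fast++
(s=6,f=13) a[fast]=11≠a[slow]=10 write a[7]=11 → slow++,fast++
(s=7,f=14) a[fast]=12≠a[slow]=11 write a[8]=12 → slow++,fast++
(s=8,f=15) a[fast]=13≠a[slow]=12 write a[9]=13 → slow++,fast++
(s=9,f=16) a[fast]=13=a[slow] dup → fast++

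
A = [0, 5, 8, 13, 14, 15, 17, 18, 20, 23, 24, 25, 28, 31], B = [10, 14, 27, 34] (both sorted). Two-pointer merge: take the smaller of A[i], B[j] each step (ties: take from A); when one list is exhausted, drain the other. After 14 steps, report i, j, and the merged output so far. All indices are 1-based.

i=13, j=3, merged so far=[0, 5, 8, 10, 13, 14, 14, 15, 17, 18, 20, 23, 24, 25]

[i=1,j=1] A[i]=0<=B[j]=10 take 0 → i++
[i=2,j=1] A[i]=5<=B[j]=10 take 5 → i++
[i=3,j=1] A[i]=8<=B[j]=10 take 8 → i++
[i=4,j=1] A[i]=13>B[j]=10 take 10 → j++
[i=4,j=2] A[i]=13<=B[j]=14 take 13 → i++
[i=5,j=2] A[i]=14<=B[j]=14 take 14 → i++
[i=6,j=2] A[i]=15>B[j]=14 take 14 → j++
[i=6,j=3] A[i]=15<=B[j]=27 take 15 → i++
[i=7,j=3] A[i]=17<=B[j]=27 take 17 → i++
[i=8,j=3] A[i]=18<=B[j]=27 take 18 → i++
[i=9,j=3] A[i]=20<=B[j]=27 take 20 → i++
[i=10,j=3] A[i]=23<=B[j]=27 take 23 → i++
[i=11,j=3] A[i]=24<=B[j]=27 take 24 → i++
[i=12,j=3] A[i]=25<=B[j]=27 take 25 → i++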